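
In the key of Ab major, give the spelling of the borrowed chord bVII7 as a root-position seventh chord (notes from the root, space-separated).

bVII7 is built on the lowered scale degree 7. In Ab major degree 7 is G; lowered it becomes Gb. In Ab minor the chord on Gb is Gb–Bb–Db–Fb.

Gb Bb Db Fb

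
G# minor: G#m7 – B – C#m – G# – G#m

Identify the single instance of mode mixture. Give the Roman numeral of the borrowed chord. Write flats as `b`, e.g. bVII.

In G# minor (with V from harmonic minor) the diatonic chords are G#m, A#dim, B, C#m, D#, E, F#. G#m7, B, C#m and G#m are all diatonic. But G# (G#–B#–D#) is foreign: the diatonic i on degree 1 is G#m, whereas G# comes from G# major. It is labeled I.

I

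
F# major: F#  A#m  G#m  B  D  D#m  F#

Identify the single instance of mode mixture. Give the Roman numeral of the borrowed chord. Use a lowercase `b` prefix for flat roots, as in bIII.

bVI

F# major has the diatonic set F#, G#m, A#m, B, C#, D#m, E#dim. Of the given chords, F#, A#m, G#m, B and D#m are diatonic. D (D–F#–A) is not: scale degree 6 in F# major carries D#m (vi). In F# minor the chord on that degree is D, so here it functions as bVI, borrowed from the parallel minor.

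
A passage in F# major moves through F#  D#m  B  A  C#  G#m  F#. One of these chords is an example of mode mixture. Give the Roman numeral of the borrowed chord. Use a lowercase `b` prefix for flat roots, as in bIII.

bIII

F# major has the diatonic set F#, G#m, A#m, B, C#, D#m, E#dim. Of the given chords, F#, D#m, B, C# and G#m are diatonic. But A (A–C#–E) is foreign: the diatonic iii on degree 3 is A#m, whereas A comes from F# minor. It is labeled bIII.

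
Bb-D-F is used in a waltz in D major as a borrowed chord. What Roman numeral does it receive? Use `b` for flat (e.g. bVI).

bVI

In D major scale degree 6 is B; Bb is its lowered form, from D minor. The diatonic chord on degree 6 would be Bm (vi), but Bb–D–F is the major chord from D minor. As a borrowed chord it is labeled bVI.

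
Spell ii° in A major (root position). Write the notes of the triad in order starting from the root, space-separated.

B D F

ii° is built on scale degree 2, which is B in both A major and its parallel. Stacking thirds in A minor on B gives B–D–F.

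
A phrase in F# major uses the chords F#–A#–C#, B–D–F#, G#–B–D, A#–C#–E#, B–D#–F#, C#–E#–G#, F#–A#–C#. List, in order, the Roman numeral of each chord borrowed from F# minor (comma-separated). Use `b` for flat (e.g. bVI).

F# major has the diatonic set F#, G#m, A#m, B, C#, D#m, E#dim. F#–A#–C# = F#, A#–C#–E# = A#m, B–D#–F# = B and C#–E#–G# = C# all belong to that set. But B–D–F# is foreign: the diatonic IV on degree 4 is B, whereas Bm comes from F# minor. It is labeled iv. G#–B–D doesn't fit — on degree 2 F# major would have G#m (ii). G#dim is the degree-2 chord of F# minor, so it is the borrowed ii°.

iv, ii°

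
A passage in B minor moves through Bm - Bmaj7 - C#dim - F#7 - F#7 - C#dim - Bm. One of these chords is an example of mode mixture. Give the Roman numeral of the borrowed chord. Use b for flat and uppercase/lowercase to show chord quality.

The diatonic triads in B minor (with V from harmonic minor) are Bm, C#dim, D, Em, F#, G, A. Of the given chords, Bm, C#dim and F#7 are diatonic. Bmaj7 (B–D#–F#–A#) doesn't fit — on degree 1 B minor would have Bm (i). Bmaj7 is the degree-1 chord of B major, so it is the borrowed Imaj7.

Imaj7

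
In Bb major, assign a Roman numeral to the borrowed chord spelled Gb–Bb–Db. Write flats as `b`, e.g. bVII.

bVI

The root Gb is the lowered 6th scale degree — diatonically Bb major has G there. Gb–Bb–Db is a major chord — the form found in Bb minor, not the diatonic vi (Gm). Borrowed into Bb major it is written bVI.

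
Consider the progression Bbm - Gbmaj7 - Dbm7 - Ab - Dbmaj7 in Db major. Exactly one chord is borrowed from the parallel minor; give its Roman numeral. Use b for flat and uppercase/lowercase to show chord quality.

i7

The diatonic triads in Db major are Db, Ebm, Fm, Gb, Ab, Bbm, Cdim. Bbm, Gbmaj7, Ab and Dbmaj7 all belong to that set. Dbm7 (Db–Fb–Ab–Cb) doesn't fit — on degree 1 Db major would have Db (I). Dbm7 is the degree-1 chord of Db minor, so it is the borrowed i7.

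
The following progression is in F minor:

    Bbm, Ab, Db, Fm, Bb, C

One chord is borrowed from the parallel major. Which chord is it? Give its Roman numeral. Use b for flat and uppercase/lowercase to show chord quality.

IV

The diatonic triads in F minor (with V from harmonic minor) are Fm, Gdim, Ab, Bbm, C, Db, Eb. Bbm, Ab, Db, Fm and C all belong to that set. Bb (Bb–D–F) doesn't fit — on degree 4 F minor would have Bbm (iv). Bb is the degree-4 chord of F major, so it is the borrowed IV.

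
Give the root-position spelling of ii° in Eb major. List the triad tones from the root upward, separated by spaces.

The root, F, is scale degree 2 — the same note in Eb major and Eb minor; only the chord quality changes. Stacking thirds in Eb minor on F gives F–Ab–Cb.

F Ab Cb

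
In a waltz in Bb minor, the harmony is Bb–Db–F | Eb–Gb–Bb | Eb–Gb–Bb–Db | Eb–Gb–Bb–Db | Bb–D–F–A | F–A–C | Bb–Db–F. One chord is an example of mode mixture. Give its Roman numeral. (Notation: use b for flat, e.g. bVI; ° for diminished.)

Bb minor has the diatonic set Bbm, Cdim, Db, Ebm, F, Gb, Ab (with V from harmonic minor). Bb–Db–F = Bbm, Eb–Gb–Bb = Ebm, Eb–Gb–Bb–Db = Ebm7 and F–A–C = F are all diatonic. Bb–D–F–A doesn't fit — on degree 1 Bb minor would have Bbm (i). Bbmaj7 is the degree-1 chord of Bb major, so it is the borrowed Imaj7.

Imaj7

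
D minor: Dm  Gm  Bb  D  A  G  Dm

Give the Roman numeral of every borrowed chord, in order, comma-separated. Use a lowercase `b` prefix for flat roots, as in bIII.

I, IV

In D minor (with V from harmonic minor) the diatonic chords are Dm, Edim, F, Gm, A, Bb, C. Dm, Gm, Bb and A all belong to that set. D (D–F#–A) doesn't fit — on degree 1 D minor would have Dm (i). D is the degree-1 chord of D major, so it is the borrowed I. G (G–B–D) doesn't fit — on degree 4 D minor would have Gm (iv). G is the degree-4 chord of D major, so it is the borrowed IV.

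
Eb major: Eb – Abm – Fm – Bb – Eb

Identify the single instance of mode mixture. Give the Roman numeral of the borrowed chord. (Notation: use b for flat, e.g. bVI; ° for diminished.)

Eb major has the diatonic set Eb, Fm, Gm, Ab, Bb, Cm, Ddim. Of the given chords, Eb, Fm and Bb are diatonic. Abm (Ab–Cb–Eb) is not: scale degree 4 in Eb major carries Ab (IV). In Eb minor the chord on that degree is Abm, so here it functions as iv, borrowed from the parallel minor.

iv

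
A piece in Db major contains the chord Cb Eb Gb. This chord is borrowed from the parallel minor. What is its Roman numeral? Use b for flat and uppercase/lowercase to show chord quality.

The root Cb is the lowered 7th scale degree — diatonically Db major has C there. Diatonically Db major has Cdim (vii°) on that degree; Cb–Eb–Gb is instead the major chord native to Db minor, so it takes the label bVII.

bVII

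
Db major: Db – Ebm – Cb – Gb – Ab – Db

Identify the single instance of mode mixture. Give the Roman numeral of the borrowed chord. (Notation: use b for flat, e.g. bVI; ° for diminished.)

In Db major the diatonic chords are Db, Ebm, Fm, Gb, Ab, Bbm, Cdim. Db, Ebm, Gb and Ab are all diatonic. But Cb (Cb–Eb–Gb) is foreign: the diatonic vii° on degree 7 is Cdim, whereas Cb comes from Db minor. It is labeled bVII.

bVII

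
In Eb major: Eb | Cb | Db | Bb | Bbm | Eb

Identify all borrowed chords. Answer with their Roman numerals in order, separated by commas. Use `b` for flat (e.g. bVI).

Eb major has the diatonic set Eb, Fm, Gm, Ab, Bb, Cm, Ddim. Of the given chords, Eb and Bb are diatonic. Cb (Cb–Eb–Gb) is not: scale degree 6 in Eb major carries Cm (vi). In Eb minor the chord on that degree is Cb, so here it functions as bVI, borrowed from the parallel minor. But Db (Db–F–Ab) is foreign: the diatonic vii° on degree 7 is Ddim, whereas Db comes from Eb minor. It is labeled bVII. Bbm (Bb–Db–F) is not: scale degree 5 in Eb major carries Bb (V). In Eb minor the chord on that degree is Bbm, so here it functions as v, borrowed from the parallel minor.

bVI, bVII, v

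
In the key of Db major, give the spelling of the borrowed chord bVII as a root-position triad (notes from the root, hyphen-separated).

Cb-Eb-Gb

bVII is built on the lowered scale degree 7. In Db major degree 7 is C; lowered it becomes Cb. In Db minor the chord on Cb is Cb–Eb–Gb.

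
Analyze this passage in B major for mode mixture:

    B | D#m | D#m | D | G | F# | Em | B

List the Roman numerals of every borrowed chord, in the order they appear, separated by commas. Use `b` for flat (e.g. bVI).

bIII, bVI, iv

In B major the diatonic chords are B, C#m, D#m, E, F#, G#m, A#dim. B, D#m and F# are all diatonic. But D (D–F#–A) is foreign: the diatonic iii on degree 3 is D#m, whereas D comes from B minor. It is labeled bIII. G (G–B–D) is not: scale degree 6 in B major carries G#m (vi). In B minor the chord on that degree is G, so here it functions as bVI, borrowed from the parallel minor. But Em (E–G–B) is foreign: the diatonic IV on degree 4 is E, whereas Em comes from B minor. It is labeled iv.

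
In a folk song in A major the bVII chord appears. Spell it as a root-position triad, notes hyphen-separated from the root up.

G-B-D

Scale degree 7 in A major is G#. bVII uses the lowered form, G, taken from A minor. Stacking thirds in A minor on G gives G–B–D.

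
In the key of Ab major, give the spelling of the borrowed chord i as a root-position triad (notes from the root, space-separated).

Ab Cb Eb

The root, Ab, is scale degree 1 — the same note in Ab major and Ab minor; only the chord quality changes. In Ab minor the chord on Ab is Ab–Cb–Eb.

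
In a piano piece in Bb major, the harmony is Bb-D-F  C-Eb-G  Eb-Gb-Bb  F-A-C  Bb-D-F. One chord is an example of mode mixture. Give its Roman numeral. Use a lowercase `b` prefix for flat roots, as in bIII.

In Bb major the diatonic chords are Bb, Cm, Dm, Eb, F, Gm, Adim. Bb–D–F = Bb, C–Eb–G = Cm and F–A–C = F all belong to that set. Eb–Gb–Bb is not: scale degree 4 in Bb major carries Eb (IV). In Bb minor the chord on that degree is Ebm, so here it functions as iv, borrowed from the parallel minor.

iv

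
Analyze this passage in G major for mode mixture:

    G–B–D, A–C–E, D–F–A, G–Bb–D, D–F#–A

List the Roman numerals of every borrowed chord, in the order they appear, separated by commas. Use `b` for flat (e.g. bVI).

v, i

The diatonic triads in G major are G, Am, Bm, C, D, Em, F#dim. G–B–D = G, A–C–E = Am and D–F#–A = D are all diatonic. D–F–A is not: scale degree 5 in G major carries D (V). In G minor the chord on that degree is Dm, so here it functions as v, borrowed from the parallel minor. G–Bb–D is not: scale degree 1 in G major carries G (I). In G minor the chord on that degree is Gm, so here it functions as i, borrowed from the parallel minor.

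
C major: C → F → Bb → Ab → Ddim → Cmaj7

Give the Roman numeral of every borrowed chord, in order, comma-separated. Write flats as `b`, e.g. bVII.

bVII, bVI, ii°

In C major the diatonic chords are C, Dm, Em, F, G, Am, Bdim. Of the given chords, C, F and Cmaj7 are diatonic. But Bb (Bb–D–F) is foreign: the diatonic vii° on degree 7 is Bdim, whereas Bb comes from C minor. It is labeled bVII. Ab (Ab–C–Eb) doesn't fit — on degree 6 C major would have Am (vi). Ab is the degree-6 chord of C minor, so it is the borrowed bVI. Ddim (D–F–Ab) is not: scale degree 2 in C major carries Dm (ii). In C minor the chord on that degree is Ddim, so here it functions as ii°, borrowed from the parallel minor.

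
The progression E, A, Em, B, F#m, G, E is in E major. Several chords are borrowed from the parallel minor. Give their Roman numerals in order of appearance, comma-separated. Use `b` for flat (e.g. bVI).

i, bIII

The diatonic triads in E major are E, F#m, G#m, A, B, C#m, D#dim. Of the given chords, E, A, B and F#m are diatonic. But Em (E–G–B) is foreign: the diatonic I on degree 1 is E, whereas Em comes from E minor. It is labeled i. G (G–B–D) doesn't fit — on degree 3 E major would have G#m (iii). G is the degree-3 chord of E minor, so it is the borrowed bIII.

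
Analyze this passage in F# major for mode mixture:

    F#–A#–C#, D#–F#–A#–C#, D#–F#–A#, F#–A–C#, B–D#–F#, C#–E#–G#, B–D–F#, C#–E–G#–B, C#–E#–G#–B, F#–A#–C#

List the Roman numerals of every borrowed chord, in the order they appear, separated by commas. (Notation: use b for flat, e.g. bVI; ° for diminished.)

In F# major the diatonic chords are F#, G#m, A#m, B, C#, D#m, E#dim. Of the given chords, F#–A#–C# = F#, D#–F#–A#–C# = D#m7, D#–F#–A# = D#m, B–D#–F# = B, C#–E#–G# = C# and C#–E#–G#–B = C#7 are diatonic. But F#–A–C# is foreign: the diatonic I on degree 1 is F#, whereas F#m comes from F# minor. It is labeled i. B–D–F# doesn't fit — on degree 4 F# major would have B (IV). Bm is the degree-4 chord of F# minor, so it is the borrowed iv. But C#–E–G#–B is foreign: the diatonic V on degree 5 is C#, whereas C#m7 comes from F# minor. It is labeled v7.

i, iv, v7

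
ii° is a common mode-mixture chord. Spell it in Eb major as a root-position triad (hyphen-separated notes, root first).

F-Ab-Cb

The root, F, is scale degree 2 — the same note in Eb major and Eb minor; only the chord quality changes. Stacking thirds in Eb minor on F gives F–Ab–Cb.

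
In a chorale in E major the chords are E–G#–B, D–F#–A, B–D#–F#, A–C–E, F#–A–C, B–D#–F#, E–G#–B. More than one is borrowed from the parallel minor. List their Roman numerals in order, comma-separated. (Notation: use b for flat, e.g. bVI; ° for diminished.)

The diatonic triads in E major are E, F#m, G#m, A, B, C#m, D#dim. Of the given chords, E–G#–B = E and B–D#–F# = B are diatonic. But D–F#–A is foreign: the diatonic vii° on degree 7 is D#dim, whereas D comes from E minor. It is labeled bVII. But A–C–E is foreign: the diatonic IV on degree 4 is A, whereas Am comes from E minor. It is labeled iv. But F#–A–C is foreign: the diatonic ii on degree 2 is F#m, whereas F#dim comes from E minor. It is labeled ii°.

bVII, iv, ii°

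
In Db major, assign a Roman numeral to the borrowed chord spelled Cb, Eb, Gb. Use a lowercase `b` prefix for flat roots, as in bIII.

bVII

In Db major scale degree 7 is C; Cb is its lowered form, from Db minor. The diatonic chord on degree 7 would be Cdim (vii°), but Cb–Eb–Gb is the major chord from Db minor. As a borrowed chord it is labeled bVII.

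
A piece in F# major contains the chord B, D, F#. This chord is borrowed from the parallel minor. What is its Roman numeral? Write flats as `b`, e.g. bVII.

The root B is the diatonic 4th degree of F# major; the borrowing shows in the chord quality. B–D–F# is a minor chord — the form found in F# minor, not the diatonic IV (B). Borrowed into F# major it is written iv.

iv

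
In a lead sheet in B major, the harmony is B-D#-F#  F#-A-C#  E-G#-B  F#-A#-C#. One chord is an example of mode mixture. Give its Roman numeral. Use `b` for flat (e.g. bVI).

B major has the diatonic set B, C#m, D#m, E, F#, G#m, A#dim. B–D#–F# = B, E–G#–B = E and F#–A#–C# = F# are all diatonic. F#–A–C# doesn't fit — on degree 5 B major would have F# (V). F#m is the degree-5 chord of B minor, so it is the borrowed v.

v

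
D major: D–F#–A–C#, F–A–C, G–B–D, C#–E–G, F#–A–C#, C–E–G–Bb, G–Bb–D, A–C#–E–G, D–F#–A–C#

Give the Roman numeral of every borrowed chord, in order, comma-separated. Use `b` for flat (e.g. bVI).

bIII, bVII7, iv

In D major the diatonic chords are D, Em, F#m, G, A, Bm, C#dim. Of the given chords, D–F#–A–C# = Dmaj7, G–B–D = G, C#–E–G = C#dim, F#–A–C# = F#m and A–C#–E–G = A7 are diatonic. F–A–C doesn't fit — on degree 3 D major would have F#m (iii). F is the degree-3 chord of D minor, so it is the borrowed bIII. C–E–G–Bb is not: scale degree 7 in D major carries C#dim (vii°). In D minor the chord on that degree is C7, so here it functions as bVII7, borrowed from the parallel minor. But G–Bb–D is foreign: the diatonic IV on degree 4 is G, whereas Gm comes from D minor. It is labeled iv.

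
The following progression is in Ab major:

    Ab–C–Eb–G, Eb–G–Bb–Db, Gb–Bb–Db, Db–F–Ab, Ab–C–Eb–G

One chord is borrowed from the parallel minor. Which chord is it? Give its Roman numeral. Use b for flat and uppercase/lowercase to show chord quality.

bVII

In Ab major the diatonic chords are Ab, Bbm, Cm, Db, Eb, Fm, Gdim. Ab–C–Eb–G = Abmaj7, Eb–G–Bb–Db = Eb7 and Db–F–Ab = Db are all diatonic. Gb–Bb–Db is not: scale degree 7 in Ab major carries Gdim (vii°). In Ab minor the chord on that degree is Gb, so here it functions as bVII, borrowed from the parallel minor.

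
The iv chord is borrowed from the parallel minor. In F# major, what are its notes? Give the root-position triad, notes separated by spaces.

The root, B, is scale degree 4 — the same note in F# major and F# minor; only the chord quality changes. Building the minor chord from the parallel minor on B: B–D–F#.

B D F#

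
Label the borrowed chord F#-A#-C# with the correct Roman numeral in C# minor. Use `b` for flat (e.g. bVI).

IV

The root F# is the diatonic 4th degree of C# minor; the borrowing shows in the chord quality. F#–A#–C# is a major chord — the form found in C# major, not the diatonic iv (F#m). Borrowed into C# minor it is written IV.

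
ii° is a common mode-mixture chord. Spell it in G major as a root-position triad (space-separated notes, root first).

The root, A, is scale degree 2 — the same note in G major and G minor; only the chord quality changes. In G minor the chord on A is A–C–Eb.

A C Eb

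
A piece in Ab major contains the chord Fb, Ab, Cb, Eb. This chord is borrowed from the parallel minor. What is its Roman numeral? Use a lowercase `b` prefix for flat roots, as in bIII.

The root Fb is the lowered 6th scale degree — diatonically Ab major has F there. Fb–Ab–Cb–Eb is a major-seventh chord — the form found in Ab minor, not the diatonic vi (Fm). Borrowed into Ab major it is written bVImaj7.

bVImaj7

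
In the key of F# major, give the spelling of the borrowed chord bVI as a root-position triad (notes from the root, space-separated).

D F# A

Scale degree 6 in F# major is D#. bVI uses the lowered form, D, taken from F# minor. Stacking thirds in F# minor on D gives D–F#–A.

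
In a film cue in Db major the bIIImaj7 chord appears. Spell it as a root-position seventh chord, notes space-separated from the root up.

bIIImaj7 is built on the lowered scale degree 3. In Db major degree 3 is F; lowered it becomes Fb. Building the major-seventh chord from the parallel minor on Fb: Fb–Ab–Cb–Eb.

Fb Ab Cb Eb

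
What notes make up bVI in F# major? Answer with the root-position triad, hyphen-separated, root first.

D-F#-A

The root of bVI is the lowered 6th degree: D# becomes D. In F# minor the chord on D is D–F#–A.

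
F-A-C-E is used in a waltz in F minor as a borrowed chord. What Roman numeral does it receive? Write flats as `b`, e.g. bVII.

The root F is the diatonic 1st degree of F minor; the borrowing shows in the chord quality. F–A–C–E is a major-seventh chord — the form found in F major, not the diatonic i (Fm). Borrowed into F minor it is written Imaj7.

Imaj7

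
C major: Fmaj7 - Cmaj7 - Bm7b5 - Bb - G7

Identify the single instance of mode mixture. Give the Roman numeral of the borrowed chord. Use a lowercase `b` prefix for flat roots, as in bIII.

In C major the diatonic chords are C, Dm, Em, F, G, Am, Bdim. Fmaj7, Cmaj7, Bm7b5 and G7 are all diatonic. Bb (Bb–D–F) doesn't fit — on degree 7 C major would have Bdim (vii°). Bb is the degree-7 chord of C minor, so it is the borrowed bVII.

bVII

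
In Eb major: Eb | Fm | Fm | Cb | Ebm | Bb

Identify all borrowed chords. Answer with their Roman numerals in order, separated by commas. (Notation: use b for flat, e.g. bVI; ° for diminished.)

bVI, i

The diatonic triads in Eb major are Eb, Fm, Gm, Ab, Bb, Cm, Ddim. Eb, Fm and Bb are all diatonic. Cb (Cb–Eb–Gb) is not: scale degree 6 in Eb major carries Cm (vi). In Eb minor the chord on that degree is Cb, so here it functions as bVI, borrowed from the parallel minor. Ebm (Eb–Gb–Bb) doesn't fit — on degree 1 Eb major would have Eb (I). Ebm is the degree-1 chord of Eb minor, so it is the borrowed i.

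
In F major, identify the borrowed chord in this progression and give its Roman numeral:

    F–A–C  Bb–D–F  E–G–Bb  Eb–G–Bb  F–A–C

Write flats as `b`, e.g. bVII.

In F major the diatonic chords are F, Gm, Am, Bb, C, Dm, Edim. F–A–C = F, Bb–D–F = Bb and E–G–Bb = Edim are all diatonic. Eb–G–Bb is not: scale degree 7 in F major carries Edim (vii°). In F minor the chord on that degree is Eb, so here it functions as bVII, borrowed from the parallel minor.

bVII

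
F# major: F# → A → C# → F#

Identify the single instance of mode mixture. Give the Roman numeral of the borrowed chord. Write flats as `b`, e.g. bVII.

In F# major the diatonic chords are F#, G#m, A#m, B, C#, D#m, E#dim. Of the given chords, F# and C# are diatonic. A (A–C#–E) is not: scale degree 3 in F# major carries A#m (iii). In F# minor the chord on that degree is A, so here it functions as bIII, borrowed from the parallel minor.

bIII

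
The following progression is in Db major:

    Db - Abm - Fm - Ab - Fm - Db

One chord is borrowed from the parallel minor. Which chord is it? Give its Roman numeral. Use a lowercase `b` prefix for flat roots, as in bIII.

Db major has the diatonic set Db, Ebm, Fm, Gb, Ab, Bbm, Cdim. Of the given chords, Db, Fm and Ab are diatonic. But Abm (Ab–Cb–Eb) is foreign: the diatonic V on degree 5 is Ab, whereas Abm comes from Db minor. It is labeled v.

v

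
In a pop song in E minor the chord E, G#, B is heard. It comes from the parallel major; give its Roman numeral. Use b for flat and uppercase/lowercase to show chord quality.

I

The root E is the diatonic 1st degree of E minor; the borrowing shows in the chord quality. Diatonically E minor has Em (i) on that degree; E–G#–B is instead the major chord native to E major, so it takes the label I.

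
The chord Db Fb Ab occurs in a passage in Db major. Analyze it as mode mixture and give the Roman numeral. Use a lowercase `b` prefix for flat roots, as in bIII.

i

Db is scale degree 1 in Db major. The diatonic chord on degree 1 would be Db (I), but Db–Fb–Ab is the minor chord from Db minor. As a borrowed chord it is labeled i.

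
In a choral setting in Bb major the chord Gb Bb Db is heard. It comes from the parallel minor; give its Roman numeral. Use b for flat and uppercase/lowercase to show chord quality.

The root Gb is the lowered 6th scale degree — diatonically Bb major has G there. The diatonic chord on degree 6 would be Gm (vi), but Gb–Bb–Db is the major chord from Bb minor. As a borrowed chord it is labeled bVI.

bVI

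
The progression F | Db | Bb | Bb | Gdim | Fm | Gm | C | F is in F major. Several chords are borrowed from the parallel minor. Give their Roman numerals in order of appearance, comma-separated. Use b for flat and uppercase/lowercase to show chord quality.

The diatonic triads in F major are F, Gm, Am, Bb, C, Dm, Edim. Of the given chords, F, Bb, Gm and C are diatonic. Db (Db–F–Ab) doesn't fit — on degree 6 F major would have Dm (vi). Db is the degree-6 chord of F minor, so it is the borrowed bVI. Gdim (G–Bb–Db) is not: scale degree 2 in F major carries Gm (ii). In F minor the chord on that degree is Gdim, so here it functions as ii°, borrowed from the parallel minor. Fm (F–Ab–C) is not: scale degree 1 in F major carries F (I). In F minor the chord on that degree is Fm, so here it functions as i, borrowed from the parallel minor.

bVI, ii°, i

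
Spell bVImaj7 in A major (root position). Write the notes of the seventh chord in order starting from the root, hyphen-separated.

The root of bVImaj7 is the lowered 6th degree: F# becomes F. Stacking thirds in A minor on F gives F–A–C–E.

F-A-C-E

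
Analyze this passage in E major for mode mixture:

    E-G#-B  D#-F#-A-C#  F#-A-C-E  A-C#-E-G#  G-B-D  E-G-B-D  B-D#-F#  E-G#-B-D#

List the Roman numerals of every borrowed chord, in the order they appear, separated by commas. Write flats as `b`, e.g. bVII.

The diatonic triads in E major are E, F#m, G#m, A, B, C#m, D#dim. E–G#–B = E, D#–F#–A–C# = D#m7b5, A–C#–E–G# = Amaj7, B–D#–F# = B and E–G#–B–D# = Emaj7 are all diatonic. F#–A–C–E doesn't fit — on degree 2 E major would have F#m (ii). F#m7b5 is the degree-2 chord of E minor, so it is the borrowed iiø7. G–B–D doesn't fit — on degree 3 E major would have G#m (iii). G is the degree-3 chord of E minor, so it is the borrowed bIII. But E–G–B–D is foreign: the diatonic I on degree 1 is E, whereas Em7 comes from E minor. It is labeled i7.

iiø7, bIII, i7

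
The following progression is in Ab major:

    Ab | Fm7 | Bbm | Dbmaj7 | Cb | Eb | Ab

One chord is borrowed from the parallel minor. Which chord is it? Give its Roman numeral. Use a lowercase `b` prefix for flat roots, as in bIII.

Ab major has the diatonic set Ab, Bbm, Cm, Db, Eb, Fm, Gdim. Of the given chords, Ab, Fm7, Bbm, Dbmaj7 and Eb are diatonic. Cb (Cb–Eb–Gb) doesn't fit — on degree 3 Ab major would have Cm (iii). Cb is the degree-3 chord of Ab minor, so it is the borrowed bIII.

bIII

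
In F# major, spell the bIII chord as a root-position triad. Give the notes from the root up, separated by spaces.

A C# E

Scale degree 3 in F# major is A#. bIII uses the lowered form, A, taken from F# minor. Stacking thirds in F# minor on A gives A–C#–E.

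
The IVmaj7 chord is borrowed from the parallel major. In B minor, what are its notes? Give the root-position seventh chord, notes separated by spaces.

E G# B D#

The root, E, is scale degree 4 — the same note in B minor and B major; only the chord quality changes. In B major the chord on E is E–G#–B–D#.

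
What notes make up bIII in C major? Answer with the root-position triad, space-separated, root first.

Scale degree 3 in C major is E. bIII uses the lowered form, Eb, taken from C minor. Stacking thirds in C minor on Eb gives Eb–G–Bb.

Eb G Bb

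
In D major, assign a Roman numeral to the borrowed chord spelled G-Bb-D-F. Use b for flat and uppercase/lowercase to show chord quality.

iv7

G is scale degree 4 in D major. Diatonically D major has G (IV) on that degree; G–Bb–D–F is instead the minor-seventh chord native to D minor, so it takes the label iv7.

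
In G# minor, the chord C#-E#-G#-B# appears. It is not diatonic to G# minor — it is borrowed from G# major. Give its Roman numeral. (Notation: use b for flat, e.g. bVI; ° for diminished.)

IVmaj7

C# is scale degree 4 in G# minor. Diatonically G# minor has C#m (iv) on that degree; C#–E#–G#–B# is instead the major-seventh chord native to G# major, so it takes the label IVmaj7.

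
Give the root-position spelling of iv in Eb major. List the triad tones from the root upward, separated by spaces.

Ab Cb Eb

The root, Ab, is scale degree 4 — the same note in Eb major and Eb minor; only the chord quality changes. Stacking thirds in Eb minor on Ab gives Ab–Cb–Eb.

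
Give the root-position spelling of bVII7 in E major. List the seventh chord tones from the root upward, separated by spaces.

D F# A C

The root of bVII7 is the lowered 7th degree: D# becomes D. In E minor the chord on D is D–F#–A–C.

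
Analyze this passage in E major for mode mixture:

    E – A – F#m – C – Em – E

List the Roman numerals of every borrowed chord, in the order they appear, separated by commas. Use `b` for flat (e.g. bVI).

In E major the diatonic chords are E, F#m, G#m, A, B, C#m, D#dim. E, A and F#m are all diatonic. But C (C–E–G) is foreign: the diatonic vi on degree 6 is C#m, whereas C comes from E minor. It is labeled bVI. Em (E–G–B) doesn't fit — on degree 1 E major would have E (I). Em is the degree-1 chord of E minor, so it is the borrowed i.

bVI, i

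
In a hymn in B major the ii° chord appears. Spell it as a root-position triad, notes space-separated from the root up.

C# E G

ii° is built on scale degree 2, which is C# in both B major and its parallel. In B minor the chord on C# is C#–E–G.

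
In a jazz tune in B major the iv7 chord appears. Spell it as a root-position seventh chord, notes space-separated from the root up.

E G B D

iv7 is built on scale degree 4, which is E in both B major and its parallel. In B minor the chord on E is E–G–B–D.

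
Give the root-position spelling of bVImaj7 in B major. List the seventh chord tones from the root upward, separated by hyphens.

G-B-D-F#

The root of bVImaj7 is the lowered 6th degree: G# becomes G. Stacking thirds in B minor on G gives G–B–D–F#.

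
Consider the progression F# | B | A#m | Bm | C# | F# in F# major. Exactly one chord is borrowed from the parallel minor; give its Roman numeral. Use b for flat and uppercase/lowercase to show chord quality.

iv

F# major has the diatonic set F#, G#m, A#m, B, C#, D#m, E#dim. F#, B, A#m and C# are all diatonic. But Bm (B–D–F#) is foreign: the diatonic IV on degree 4 is B, whereas Bm comes from F# minor. It is labeled iv.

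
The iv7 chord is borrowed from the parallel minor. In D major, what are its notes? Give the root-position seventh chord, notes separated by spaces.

iv7 is built on scale degree 4, which is G in both D major and its parallel. Stacking thirds in D minor on G gives G–Bb–D–F.

G Bb D F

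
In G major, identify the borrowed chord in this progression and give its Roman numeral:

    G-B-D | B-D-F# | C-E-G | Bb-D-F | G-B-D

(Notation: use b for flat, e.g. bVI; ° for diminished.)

bIII

In G major the diatonic chords are G, Am, Bm, C, D, Em, F#dim. G–B–D = G, B–D–F# = Bm and C–E–G = C all belong to that set. But Bb–D–F is foreign: the diatonic iii on degree 3 is Bm, whereas Bb comes from G minor. It is labeled bIII.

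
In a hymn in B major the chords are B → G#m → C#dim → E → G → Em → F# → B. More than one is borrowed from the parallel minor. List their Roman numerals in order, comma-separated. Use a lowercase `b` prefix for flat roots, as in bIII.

The diatonic triads in B major are B, C#m, D#m, E, F#, G#m, A#dim. Of the given chords, B, G#m, E and F# are diatonic. C#dim (C#–E–G) is not: scale degree 2 in B major carries C#m (ii). In B minor the chord on that degree is C#dim, so here it functions as ii°, borrowed from the parallel minor. But G (G–B–D) is foreign: the diatonic vi on degree 6 is G#m, whereas G comes from B minor. It is labeled bVI. Em (E–G–B) doesn't fit — on degree 4 B major would have E (IV). Em is the degree-4 chord of B minor, so it is the borrowed iv.

ii°, bVI, iv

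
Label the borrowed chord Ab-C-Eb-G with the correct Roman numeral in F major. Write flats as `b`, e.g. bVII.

In F major scale degree 3 is A; Ab is its lowered form, from F minor. The diatonic chord on degree 3 would be Am (iii), but Ab–C–Eb–G is the major-seventh chord from F minor. As a borrowed chord it is labeled bIIImaj7.

bIIImaj7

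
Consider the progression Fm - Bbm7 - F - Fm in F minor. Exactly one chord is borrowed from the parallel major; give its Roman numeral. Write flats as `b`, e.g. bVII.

The diatonic triads in F minor (with V from harmonic minor) are Fm, Gdim, Ab, Bbm, C, Db, Eb. Fm and Bbm7 both belong to that set. F (F–A–C) doesn't fit — on degree 1 F minor would have Fm (i). F is the degree-1 chord of F major, so it is the borrowed I.

I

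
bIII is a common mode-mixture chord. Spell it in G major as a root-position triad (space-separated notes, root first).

Bb D F

Scale degree 3 in G major is B. bIII uses the lowered form, Bb, taken from G minor. Stacking thirds in G minor on Bb gives Bb–D–F.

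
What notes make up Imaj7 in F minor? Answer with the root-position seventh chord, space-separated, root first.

F A C E

The root, F, is scale degree 1 — the same note in F minor and F major; only the chord quality changes. Building the major-seventh chord from the parallel major on F: F–A–C–E.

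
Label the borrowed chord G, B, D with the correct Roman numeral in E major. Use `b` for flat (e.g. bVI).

bIII

G is the lowered form of scale degree 3 in E major (the diatonic degree 3 is G#). The diatonic chord on degree 3 would be G#m (iii), but G–B–D is the major chord from E minor. As a borrowed chord it is labeled bIII.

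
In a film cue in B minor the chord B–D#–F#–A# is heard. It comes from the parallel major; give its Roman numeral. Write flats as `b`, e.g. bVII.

The root B is the diatonic 1st degree of B minor; the borrowing shows in the chord quality. The diatonic chord on degree 1 would be Bm (i), but B–D#–F#–A# is the major-seventh chord from B major. As a borrowed chord it is labeled Imaj7.

Imaj7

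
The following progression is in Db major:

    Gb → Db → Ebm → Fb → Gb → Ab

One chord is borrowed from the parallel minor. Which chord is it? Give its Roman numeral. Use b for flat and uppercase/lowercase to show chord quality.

bIII

Db major has the diatonic set Db, Ebm, Fm, Gb, Ab, Bbm, Cdim. Gb, Db, Ebm and Ab all belong to that set. Fb (Fb–Ab–Cb) is not: scale degree 3 in Db major carries Fm (iii). In Db minor the chord on that degree is Fb, so here it functions as bIII, borrowed from the parallel minor.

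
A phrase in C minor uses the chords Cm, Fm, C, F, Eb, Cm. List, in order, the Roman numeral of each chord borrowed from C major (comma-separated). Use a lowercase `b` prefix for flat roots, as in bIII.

The diatonic triads in C minor (with V from harmonic minor) are Cm, Ddim, Eb, Fm, G, Ab, Bb. Cm, Fm and Eb are all diatonic. C (C–E–G) is not: scale degree 1 in C minor carries Cm (i). In C major the chord on that degree is C, so here it functions as I, borrowed from the parallel major. F (F–A–C) is not: scale degree 4 in C minor carries Fm (iv). In C major the chord on that degree is F, so here it functions as IV, borrowed from the parallel major.

I, IV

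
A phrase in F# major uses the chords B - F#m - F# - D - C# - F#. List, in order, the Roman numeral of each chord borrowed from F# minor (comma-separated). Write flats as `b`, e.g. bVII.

The diatonic triads in F# major are F#, G#m, A#m, B, C#, D#m, E#dim. Of the given chords, B, F# and C# are diatonic. F#m (F#–A–C#) doesn't fit — on degree 1 F# major would have F# (I). F#m is the degree-1 chord of F# minor, so it is the borrowed i. But D (D–F#–A) is foreign: the diatonic vi on degree 6 is D#m, whereas D comes from F# minor. It is labeled bVI.

i, bVI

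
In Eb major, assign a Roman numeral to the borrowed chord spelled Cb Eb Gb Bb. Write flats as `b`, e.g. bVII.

Cb is the lowered form of scale degree 6 in Eb major (the diatonic degree 6 is C). Diatonically Eb major has Cm (vi) on that degree; Cb–Eb–Gb–Bb is instead the major-seventh chord native to Eb minor, so it takes the label bVImaj7.

bVImaj7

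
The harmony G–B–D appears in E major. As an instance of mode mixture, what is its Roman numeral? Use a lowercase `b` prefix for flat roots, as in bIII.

bIII

In E major scale degree 3 is G#; G is its lowered form, from E minor. The diatonic chord on degree 3 would be G#m (iii), but G–B–D is the major chord from E minor. As a borrowed chord it is labeled bIII.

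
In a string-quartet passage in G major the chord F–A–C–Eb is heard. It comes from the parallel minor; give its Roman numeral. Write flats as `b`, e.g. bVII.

The root F is the lowered 7th scale degree — diatonically G major has F# there. F–A–C–Eb is a dominant-seventh chord — the form found in G minor, not the diatonic vii° (F#dim). Borrowed into G major it is written bVII7.

bVII7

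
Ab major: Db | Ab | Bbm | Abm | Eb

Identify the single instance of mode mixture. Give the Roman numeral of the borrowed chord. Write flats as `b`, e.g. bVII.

i

In Ab major the diatonic chords are Ab, Bbm, Cm, Db, Eb, Fm, Gdim. Of the given chords, Db, Ab, Bbm and Eb are diatonic. But Abm (Ab–Cb–Eb) is foreign: the diatonic I on degree 1 is Ab, whereas Abm comes from Ab minor. It is labeled i.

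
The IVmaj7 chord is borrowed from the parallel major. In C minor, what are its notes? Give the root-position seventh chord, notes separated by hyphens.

F-A-C-E

The root, F, is scale degree 4 — the same note in C minor and C major; only the chord quality changes. In C major the chord on F is F–A–C–E.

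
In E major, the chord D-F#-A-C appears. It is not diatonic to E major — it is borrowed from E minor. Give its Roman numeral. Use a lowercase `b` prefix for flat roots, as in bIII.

D is the lowered form of scale degree 7 in E major (the diatonic degree 7 is D#). The diatonic chord on degree 7 would be D#dim (vii°), but D–F#–A–C is the dominant-seventh chord from E minor. As a borrowed chord it is labeled bVII7.

bVII7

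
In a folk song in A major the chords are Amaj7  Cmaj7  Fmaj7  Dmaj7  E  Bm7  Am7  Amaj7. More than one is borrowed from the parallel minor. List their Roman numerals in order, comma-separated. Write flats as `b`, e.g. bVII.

bIIImaj7, bVImaj7, i7

A major has the diatonic set A, Bm, C#m, D, E, F#m, G#dim. Amaj7, Dmaj7, E and Bm7 all belong to that set. Cmaj7 (C–E–G–B) doesn't fit — on degree 3 A major would have C#m (iii). Cmaj7 is the degree-3 chord of A minor, so it is the borrowed bIIImaj7. But Fmaj7 (F–A–C–E) is foreign: the diatonic vi on degree 6 is F#m, whereas Fmaj7 comes from A minor. It is labeled bVImaj7. Am7 (A–C–E–G) doesn't fit — on degree 1 A major would have A (I). Am7 is the degree-1 chord of A minor, so it is the borrowed i7.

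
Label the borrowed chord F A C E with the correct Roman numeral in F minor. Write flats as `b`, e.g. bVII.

The root F is the diatonic 1st degree of F minor; the borrowing shows in the chord quality. Diatonically F minor has Fm (i) on that degree; F–A–C–E is instead the major-seventh chord native to F major, so it takes the label Imaj7.

Imaj7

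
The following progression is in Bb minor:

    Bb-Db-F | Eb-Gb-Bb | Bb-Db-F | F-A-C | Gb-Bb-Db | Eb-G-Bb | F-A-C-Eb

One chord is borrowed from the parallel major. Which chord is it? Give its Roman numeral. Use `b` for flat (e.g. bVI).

IV

The diatonic triads in Bb minor (with V from harmonic minor) are Bbm, Cdim, Db, Ebm, F, Gb, Ab. Of the given chords, Bb–Db–F = Bbm, Eb–Gb–Bb = Ebm, F–A–C = F, Gb–Bb–Db = Gb and F–A–C–Eb = F7 are diatonic. Eb–G–Bb doesn't fit — on degree 4 Bb minor would have Ebm (iv). Eb is the degree-4 chord of Bb major, so it is the borrowed IV.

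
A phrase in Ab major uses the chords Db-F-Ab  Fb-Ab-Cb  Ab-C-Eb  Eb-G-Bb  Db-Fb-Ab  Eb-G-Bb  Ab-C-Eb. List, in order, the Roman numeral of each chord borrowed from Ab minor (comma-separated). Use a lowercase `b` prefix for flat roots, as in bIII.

The diatonic triads in Ab major are Ab, Bbm, Cm, Db, Eb, Fm, Gdim. Db–F–Ab = Db, Ab–C–Eb = Ab and Eb–G–Bb = Eb all belong to that set. Fb–Ab–Cb doesn't fit — on degree 6 Ab major would have Fm (vi). Fb is the degree-6 chord of Ab minor, so it is the borrowed bVI. Db–Fb–Ab doesn't fit — on degree 4 Ab major would have Db (IV). Dbm is the degree-4 chord of Ab minor, so it is the borrowed iv.

bVI, iv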